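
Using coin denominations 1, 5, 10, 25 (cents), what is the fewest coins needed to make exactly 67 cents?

Use the largest denomination that fits, subtract, and repeat.
67 − 2×25→17 − 1×10→7 − 1×5→2 − 2×1→0
Total coins = 2 + 1 + 1 + 2 = 6

6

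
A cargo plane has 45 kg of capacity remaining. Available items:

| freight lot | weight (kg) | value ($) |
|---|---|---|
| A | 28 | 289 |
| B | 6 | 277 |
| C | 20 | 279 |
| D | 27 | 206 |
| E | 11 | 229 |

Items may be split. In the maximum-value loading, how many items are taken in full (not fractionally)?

Order: B (277/6=46.17) > E (229/11=20.82) > C (279/20=13.95) > A (289/28=10.32) > D (206/27=7.63)
Fill: take B (6 @ 277) → take E (11 @ 229) → take C (20 @ 279) → take 8/28 of A → 82.57; 45/45 used.
3 item(s) taken whole; one partial (take 8/28 of A).

3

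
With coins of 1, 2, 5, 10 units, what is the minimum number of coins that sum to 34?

5

Greedy: take as many of the largest coin as possible, then repeat with the remainder.
34 − 3×10→4 − 2×2→0
Total coins = 3 + 2 = 5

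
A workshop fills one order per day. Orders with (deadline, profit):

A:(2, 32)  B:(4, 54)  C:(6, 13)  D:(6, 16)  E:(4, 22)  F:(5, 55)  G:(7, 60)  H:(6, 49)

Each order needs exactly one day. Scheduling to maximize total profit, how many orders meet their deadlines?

7

Take jobs in profit order; each goes to the latest open slot no later than its deadline.
Profit order: G=60 F=55 B=54 H=49 A=32 E=22 D=16 C=13
Assign: G→slot 7, F→slot 5, B→slot 4, H→slot 6, A→slot 2, E→slot 3, D→slot 1, C skipped.
Slots: [1:D] [2:A] [3:E] [4:B] [5:F] [6:H] [7:G]
7 of 8 scheduled.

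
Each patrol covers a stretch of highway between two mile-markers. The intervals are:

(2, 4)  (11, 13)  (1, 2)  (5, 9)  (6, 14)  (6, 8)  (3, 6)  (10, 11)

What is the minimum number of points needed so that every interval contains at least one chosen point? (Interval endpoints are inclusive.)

Process intervals by earliest right end; each time one isn't hit yet, stab at its right endpoint.
Sorted: [1,2] [2,4] [3,6] [6,8] [5,9] [10,11] [11,13] [6,14]
{[1,2],[2,4]} hit by 2; {[3,6],[6,8],[5,9]} hit by 6; {[10,11],[11,13],[6,14]} hit by 11.
Points: 2, 6, 11 (3 total).

3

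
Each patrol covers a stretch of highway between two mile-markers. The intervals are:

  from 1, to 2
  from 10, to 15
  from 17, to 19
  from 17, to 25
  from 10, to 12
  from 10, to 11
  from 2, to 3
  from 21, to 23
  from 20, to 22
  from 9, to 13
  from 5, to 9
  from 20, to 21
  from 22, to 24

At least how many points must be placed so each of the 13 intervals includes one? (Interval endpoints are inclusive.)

6

Sort by right endpoint; whenever an interval is uncovered, place a point at its right end.
By right end: [1,2]  [2,3]  [5,9]  [10,11]  [10,12]  [9,13]  [10,15]  [17,19]  [20,21]  [20,22]  [21,23]  [22,24]  [17,25]
[1,2] uncovered → point at 2; [5,9] uncovered → point at 9; [10,11] uncovered → point at 11; [17,19] uncovered → point at 19; [20,21] uncovered → point at 21; [22,24] uncovered → point at 24.
Points: 2, 9, 11, 19, 21, 24 (6 total).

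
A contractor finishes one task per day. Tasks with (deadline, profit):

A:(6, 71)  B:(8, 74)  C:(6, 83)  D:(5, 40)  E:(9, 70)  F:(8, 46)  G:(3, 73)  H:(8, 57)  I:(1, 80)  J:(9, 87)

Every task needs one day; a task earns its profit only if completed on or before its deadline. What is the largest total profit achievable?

Take jobs in profit order; each goes to the latest open slot no later than its deadline.
By profit: J(d9,87), C(d6,83), I(d1,80), B(d8,74), G(d3,73), A(d6,71), E(d9,70), H(d8,57), F(d8,46), D(d5,40)
J→slot 9; C→slot 6; I→slot 1; B→slot 8; G→slot 3; A→slot 5; E→slot 7; H→slot 4; F→slot 2; D skipped.
Profit = 80 + 46 + 73 + 57 + 71 + 83 + 70 + 74 + 87 = 641

641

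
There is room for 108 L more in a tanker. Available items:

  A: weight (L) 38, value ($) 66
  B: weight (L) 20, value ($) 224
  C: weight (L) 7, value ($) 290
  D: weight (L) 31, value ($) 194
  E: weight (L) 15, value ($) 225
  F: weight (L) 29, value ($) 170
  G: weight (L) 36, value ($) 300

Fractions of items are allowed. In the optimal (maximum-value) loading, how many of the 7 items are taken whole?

4

Sort by value per unit weight and fill in that order.
Order: C (290/7=41.43) > E (225/15=15.00) > B (224/20=11.20) > G (300/36=8.33) > D (194/31=6.26) > F (170/29=5.86) > A (66/38=1.74)
Fill: take C (7 @ 290) → take E (15 @ 225) → take B (20 @ 224) → take G (36 @ 300) → take 30/31 of D → 187.74; 108/108 used.
4 item(s) taken whole; one partial (take 30/31 of D).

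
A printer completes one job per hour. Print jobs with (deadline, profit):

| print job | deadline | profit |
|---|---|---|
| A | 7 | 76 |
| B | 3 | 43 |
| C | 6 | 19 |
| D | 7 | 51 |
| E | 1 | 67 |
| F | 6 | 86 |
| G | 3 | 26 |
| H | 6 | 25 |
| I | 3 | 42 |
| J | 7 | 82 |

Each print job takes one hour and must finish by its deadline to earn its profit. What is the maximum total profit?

Sort by profit descending; place each in the latest free slot ≤ its deadline.
Profit order: F=86 J=82 A=76 E=67 D=51 B=43 I=42 G=26 H=25 C=19
Assign: F→slot 6, J→slot 7, A→slot 5, E→slot 1, D→slot 4, B→slot 3, I→slot 2, G skipped, H skipped, C skipped.
Slots: [1:E] [2:I] [3:B] [4:D] [5:A] [6:F] [7:J]
Profit = 67 + 42 + 43 + 51 + 76 + 86 + 82 = 447

447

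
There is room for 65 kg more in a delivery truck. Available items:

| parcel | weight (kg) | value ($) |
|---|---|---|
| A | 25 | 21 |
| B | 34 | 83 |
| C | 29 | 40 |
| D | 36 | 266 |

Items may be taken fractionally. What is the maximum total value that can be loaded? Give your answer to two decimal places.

Greedy by value/weight ratio, highest first.
Ratios (sorted): D 7.39, B 2.44, C 1.38, A 0.84
take D (36 @ 266); take 29/34 of B → 70.79. Capacity used 65/65.
Total value = 336.79

336.79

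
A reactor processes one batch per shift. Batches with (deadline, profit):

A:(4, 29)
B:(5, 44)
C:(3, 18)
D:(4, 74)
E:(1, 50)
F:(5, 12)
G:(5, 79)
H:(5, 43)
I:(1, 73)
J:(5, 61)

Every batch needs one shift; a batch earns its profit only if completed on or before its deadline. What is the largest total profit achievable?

Sort by profit descending; place each in the latest free slot ≤ its deadline.
By profit: G(d5,79), D(d4,74), I(d1,73), J(d5,61), E(d1,50), B(d5,44), H(d5,43), A(d4,29), C(d3,18), F(d5,12)
G→slot 5; D→slot 4; I→slot 1; J→slot 3; E skipped; B→slot 2; H skipped; A skipped; C skipped; F skipped.
Profit = 73 + 44 + 61 + 74 + 79 = 331

331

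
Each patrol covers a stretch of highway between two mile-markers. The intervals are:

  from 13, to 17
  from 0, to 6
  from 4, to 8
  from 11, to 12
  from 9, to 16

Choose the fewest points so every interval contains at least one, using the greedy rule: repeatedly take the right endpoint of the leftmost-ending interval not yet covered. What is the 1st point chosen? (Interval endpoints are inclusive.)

6

Process intervals by earliest right end; each time one isn't hit yet, stab at its right endpoint.
By right end: [0,6]  [4,8]  [11,12]  [9,16]  [13,17]
[0,6] uncovered → point at 6; [11,12] uncovered → point at 12; [13,17] uncovered → point at 17.
Points: 6, 12, 17 (3 total).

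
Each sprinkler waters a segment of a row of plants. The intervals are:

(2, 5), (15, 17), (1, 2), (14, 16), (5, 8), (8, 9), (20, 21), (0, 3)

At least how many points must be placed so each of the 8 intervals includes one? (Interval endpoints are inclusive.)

Process intervals by earliest right end; each time one isn't hit yet, stab at its right endpoint.
Sorted: [1,2] [0,3] [2,5] [5,8] [8,9] [14,16] [15,17] [20,21]
{[1,2],[0,3],[2,5]} hit by 2; {[5,8],[8,9]} hit by 8; {[14,16],[15,17]} hit by 16; {[20,21]} hit by 21.
Points: 2, 8, 16, 21 (4 total).

4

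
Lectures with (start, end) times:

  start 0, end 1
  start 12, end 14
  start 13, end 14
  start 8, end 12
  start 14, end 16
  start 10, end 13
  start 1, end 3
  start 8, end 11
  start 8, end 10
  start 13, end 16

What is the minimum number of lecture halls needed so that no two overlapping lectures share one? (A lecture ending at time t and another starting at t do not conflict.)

3

The answer is the maximum number of intervals overlapping at any instant.
starts: [0, 1, 8, 8, 8, 10, 12, 13, 13, 14]
ends:   [1, 3, 10, 11, 12, 13, 14, 14, 16, 16]
s0→1 e1→0 s1→1 e3→0 s8→1 s8→2 s8→3  — peak 3.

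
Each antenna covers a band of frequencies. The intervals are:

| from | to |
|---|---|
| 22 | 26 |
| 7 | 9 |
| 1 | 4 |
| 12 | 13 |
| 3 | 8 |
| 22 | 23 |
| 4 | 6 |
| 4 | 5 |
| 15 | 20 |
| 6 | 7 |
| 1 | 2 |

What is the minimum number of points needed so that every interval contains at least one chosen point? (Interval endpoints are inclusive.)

Sort by right endpoint; whenever an interval is uncovered, place a point at its right end.
Sorted: [1,2] [1,4] [4,5] [4,6] [6,7] [3,8] [7,9] [12,13] [15,20] [22,23] [22,26]
{[1,2],[1,4]} hit by 2; {[4,5],[4,6]} hit by 5; {[6,7],[3,8],[7,9]} hit by 7; {[12,13]} hit by 13; {[15,20]} hit by 20; {[22,23],[22,26]} hit by 23.
Points: 2, 5, 7, 13, 20, 23 (6 total).

6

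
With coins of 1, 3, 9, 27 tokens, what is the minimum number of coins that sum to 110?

Use the largest denomination that fits, subtract, and repeat.
110 − 4×27→2 − 2×1→0
Total coins = 4 + 2 = 6

6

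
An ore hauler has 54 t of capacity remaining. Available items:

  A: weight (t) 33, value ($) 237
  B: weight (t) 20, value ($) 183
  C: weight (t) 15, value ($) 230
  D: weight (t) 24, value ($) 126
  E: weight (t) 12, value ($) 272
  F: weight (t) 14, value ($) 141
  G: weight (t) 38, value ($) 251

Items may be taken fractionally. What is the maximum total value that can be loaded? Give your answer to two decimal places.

761.95

Greedy by value/weight ratio, highest first.
Order: E (272/12=22.67) > C (230/15=15.33) > F (141/14=10.07) > B (183/20=9.15) > A (237/33=7.18) > G (251/38=6.61) > D (126/24=5.25)
Fill: take E (12 @ 272) → take C (15 @ 230) → take F (14 @ 141) → take 13/20 of B → 118.95; 54/54 used.
Total value = 761.95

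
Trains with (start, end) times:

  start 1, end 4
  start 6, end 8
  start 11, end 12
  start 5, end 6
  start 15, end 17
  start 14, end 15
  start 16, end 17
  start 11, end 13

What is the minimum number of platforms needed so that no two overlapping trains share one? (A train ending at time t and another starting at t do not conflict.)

Count concurrent intervals with a sweep; the peak is the room count.
starts: [1, 5, 6, 11, 11, 14, 15, 16]
ends:   [4, 6, 8, 12, 13, 15, 17, 17]
s1→1 e4→0 s5→1 e6→0 s6→1 e8→0 s11→1 s11→2  — peak 2.

2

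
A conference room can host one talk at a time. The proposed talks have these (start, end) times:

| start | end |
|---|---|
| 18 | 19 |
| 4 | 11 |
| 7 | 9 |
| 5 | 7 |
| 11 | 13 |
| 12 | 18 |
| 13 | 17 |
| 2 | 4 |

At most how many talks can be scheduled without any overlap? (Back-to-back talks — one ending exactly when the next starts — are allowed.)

6

Sort by end time and greedily take each interval whose start is ≥ the last chosen end.
Sorted by end: (2,4)  (5,7)  (7,9)  (4,11)  (11,13)  (13,17)  (12,18)  (18,19)
take (2,4); take (5,7); take (7,9); take (11,13); take (13,17); take (18,19).
Selected 6 talks.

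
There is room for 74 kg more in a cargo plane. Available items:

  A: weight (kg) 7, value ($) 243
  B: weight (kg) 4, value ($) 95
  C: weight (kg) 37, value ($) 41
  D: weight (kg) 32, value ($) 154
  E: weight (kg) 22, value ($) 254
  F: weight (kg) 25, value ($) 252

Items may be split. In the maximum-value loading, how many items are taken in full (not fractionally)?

4

Greedy by value/weight ratio, highest first.
Order: A (243/7=34.71) > B (95/4=23.75) > E (254/22=11.55) > F (252/25=10.08) > D (154/32=4.81) > C (41/37=1.11)
Fill: take A (7 @ 243) → take B (4 @ 95) → take E (22 @ 254) → take F (25 @ 252) → take 16/32 of D → 77.00; 74/74 used.
4 item(s) taken whole; one partial (take 16/32 of D).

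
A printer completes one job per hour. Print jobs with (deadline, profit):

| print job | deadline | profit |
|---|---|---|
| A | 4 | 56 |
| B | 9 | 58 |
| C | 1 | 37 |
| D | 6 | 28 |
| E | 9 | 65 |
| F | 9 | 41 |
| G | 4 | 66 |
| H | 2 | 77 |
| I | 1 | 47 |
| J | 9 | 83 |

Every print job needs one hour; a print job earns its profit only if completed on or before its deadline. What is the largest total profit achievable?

Sort by profit descending; place each in the latest free slot ≤ its deadline.
By profit: J(d9,83), H(d2,77), G(d4,66), E(d9,65), B(d9,58), A(d4,56), I(d1,47), F(d9,41), C(d1,37), D(d6,28)
J→slot 9; H→slot 2; G→slot 4; E→slot 8; B→slot 7; A→slot 3; I→slot 1; F→slot 6; C skipped; D→slot 5.
Profit = 47 + 77 + 56 + 66 + 28 + 41 + 58 + 65 + 83 = 521

521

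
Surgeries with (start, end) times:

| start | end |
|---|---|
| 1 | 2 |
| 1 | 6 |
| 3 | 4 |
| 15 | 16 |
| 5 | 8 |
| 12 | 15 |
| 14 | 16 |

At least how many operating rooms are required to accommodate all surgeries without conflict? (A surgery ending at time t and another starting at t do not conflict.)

starts: [1, 1, 3, 5, 12, 14, 15]
ends:   [2, 4, 6, 8, 15, 16, 16]
s1→1 s1→2  — peak 2.

2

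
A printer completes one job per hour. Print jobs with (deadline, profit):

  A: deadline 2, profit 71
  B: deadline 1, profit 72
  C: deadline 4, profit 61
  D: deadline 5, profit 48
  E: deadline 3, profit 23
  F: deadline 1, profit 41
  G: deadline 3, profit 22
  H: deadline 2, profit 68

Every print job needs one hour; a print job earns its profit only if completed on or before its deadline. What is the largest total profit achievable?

Profit order: B=72 A=71 H=68 C=61 D=48 F=41 E=23 G=22
Assign: B→slot 1, A→slot 2, H skipped, C→slot 4, D→slot 5, F skipped, E→slot 3, G skipped.
Slots: [1:B] [2:A] [3:E] [4:C] [5:D]
Profit = 72 + 71 + 23 + 61 + 48 = 275

275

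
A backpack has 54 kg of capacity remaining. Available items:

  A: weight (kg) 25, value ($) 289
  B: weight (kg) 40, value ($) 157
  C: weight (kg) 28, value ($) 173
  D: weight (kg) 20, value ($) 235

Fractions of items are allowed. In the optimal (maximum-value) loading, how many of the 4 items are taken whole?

2

Greedy by value/weight ratio, highest first.
Ratios (sorted): D 11.75, A 11.56, C 6.18, B 3.92
take D (20 @ 235); take A (25 @ 289); take 9/28 of C → 55.61. Capacity used 54/54.
2 item(s) taken whole; one partial (take 9/28 of C).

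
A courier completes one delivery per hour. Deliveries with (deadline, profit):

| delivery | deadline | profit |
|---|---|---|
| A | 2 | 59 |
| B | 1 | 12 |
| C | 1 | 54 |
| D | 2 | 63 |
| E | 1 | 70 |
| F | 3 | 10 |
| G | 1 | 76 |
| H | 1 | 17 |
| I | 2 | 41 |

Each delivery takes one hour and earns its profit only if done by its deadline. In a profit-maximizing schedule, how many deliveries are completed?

Sort by profit descending; place each in the latest free slot ≤ its deadline.
Profit order: G=76 E=70 D=63 A=59 C=54 I=41 H=17 B=12 F=10
Assign: G→slot 1, E skipped, D→slot 2, A skipped, C skipped, I skipped, H skipped, B skipped, F→slot 3.
Slots: [1:G] [2:D] [3:F]
3 of 9 scheduled.

3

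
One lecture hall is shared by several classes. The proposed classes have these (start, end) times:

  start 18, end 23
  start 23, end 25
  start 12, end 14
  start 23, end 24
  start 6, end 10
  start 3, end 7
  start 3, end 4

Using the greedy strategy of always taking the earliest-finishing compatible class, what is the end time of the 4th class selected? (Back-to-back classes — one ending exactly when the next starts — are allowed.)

23

Sort by end time and greedily take each interval whose start is ≥ the last chosen end.
By end time: (3,4), (3,7), (6,10), (12,14), (18,23), (23,24), (23,25).
Pick (3,4); next start ≥ 4 → (6,10); next start ≥ 10 → (12,14); next start ≥ 14 → (18,23); next start ≥ 23 → (23,24).
Selected: (3,4) (6,10) (12,14) (18,23) (23,24)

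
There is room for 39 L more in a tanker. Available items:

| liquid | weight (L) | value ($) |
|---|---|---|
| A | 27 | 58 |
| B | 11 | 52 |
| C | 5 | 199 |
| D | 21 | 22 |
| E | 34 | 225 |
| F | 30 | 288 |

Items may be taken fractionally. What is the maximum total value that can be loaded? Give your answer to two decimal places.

513.47

Order: C (199/5=39.80) > F (288/30=9.60) > E (225/34=6.62) > B (52/11=4.73) > A (58/27=2.15) > D (22/21=1.05)
Fill: take C (5 @ 199) → take F (30 @ 288) → take 4/34 of E → 26.47; 39/39 used.
Total value = 513.47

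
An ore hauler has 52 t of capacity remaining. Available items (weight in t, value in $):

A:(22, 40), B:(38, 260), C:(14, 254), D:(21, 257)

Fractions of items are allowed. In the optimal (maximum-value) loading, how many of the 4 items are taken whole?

2

Greedy by value/weight ratio, highest first.
Ratios (sorted): C 18.14, D 12.24, B 6.84, A 1.82
take C (14 @ 254); take D (21 @ 257); take 17/38 of B → 116.32. Capacity used 52/52.
2 item(s) taken whole; one partial (take 17/38 of B).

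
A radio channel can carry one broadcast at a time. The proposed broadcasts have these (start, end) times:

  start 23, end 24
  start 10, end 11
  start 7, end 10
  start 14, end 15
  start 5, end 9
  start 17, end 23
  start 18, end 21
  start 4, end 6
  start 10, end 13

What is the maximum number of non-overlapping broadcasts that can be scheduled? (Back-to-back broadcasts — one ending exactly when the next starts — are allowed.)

6

Sorted by end: (4,6)  (5,9)  (7,10)  (10,11)  (10,13)  (14,15)  (18,21)  (17,23)  (23,24)
take (4,6); skip (5,9); take (7,10); take (10,11); take (14,15); take (18,21); take (23,24).
Selected 6 broadcasts.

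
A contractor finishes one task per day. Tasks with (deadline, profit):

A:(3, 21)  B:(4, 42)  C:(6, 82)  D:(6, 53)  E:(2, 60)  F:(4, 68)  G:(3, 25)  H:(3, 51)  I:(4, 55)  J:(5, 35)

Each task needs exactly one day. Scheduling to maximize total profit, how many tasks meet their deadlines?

By profit: C(d6,82), F(d4,68), E(d2,60), I(d4,55), D(d6,53), H(d3,51), B(d4,42), J(d5,35), G(d3,25), A(d3,21)
C→slot 6; F→slot 4; E→slot 2; I→slot 3; D→slot 5; H→slot 1; B skipped; J skipped; G skipped; A skipped.
6 of 10 scheduled.

6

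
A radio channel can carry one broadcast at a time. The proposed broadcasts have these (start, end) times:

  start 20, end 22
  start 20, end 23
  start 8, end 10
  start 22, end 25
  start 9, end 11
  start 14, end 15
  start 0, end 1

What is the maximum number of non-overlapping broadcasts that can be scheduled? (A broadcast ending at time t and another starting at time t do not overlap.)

Greedy by earliest finish: after sorting by end time, pick each interval compatible with the last pick.
By end time: (0,1), (8,10), (9,11), (14,15), (20,22), (20,23), (22,25).
Pick (0,1); next start ≥ 1 → (8,10); next start ≥ 10 → (14,15); next start ≥ 15 → (20,22); next start ≥ 22 → (22,25).
Selected 5 broadcasts.

5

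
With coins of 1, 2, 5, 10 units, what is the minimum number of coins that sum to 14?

3

14 = 1×10 + 2×2
Total coins = 1 + 2 = 3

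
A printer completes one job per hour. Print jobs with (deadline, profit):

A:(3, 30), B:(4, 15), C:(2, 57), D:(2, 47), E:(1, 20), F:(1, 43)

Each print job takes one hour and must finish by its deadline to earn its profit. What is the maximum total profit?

Take jobs in profit order; each goes to the latest open slot no later than its deadline.
Profit order: C=57 D=47 F=43 A=30 E=20 B=15
Assign: C→slot 2, D→slot 1, F skipped, A→slot 3, E skipped, B→slot 4.
Slots: [1:D] [2:C] [3:A] [4:B]
Profit = 47 + 57 + 30 + 15 = 149

149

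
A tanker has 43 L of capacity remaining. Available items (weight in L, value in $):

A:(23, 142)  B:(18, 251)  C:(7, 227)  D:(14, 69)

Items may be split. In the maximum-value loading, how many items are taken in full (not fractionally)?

Ratios (sorted): C 32.43, B 13.94, A 6.17, D 4.93
take C (7 @ 227); take B (18 @ 251); take 18/23 of A → 111.13. Capacity used 43/43.
2 item(s) taken whole; one partial (take 18/23 of A).

2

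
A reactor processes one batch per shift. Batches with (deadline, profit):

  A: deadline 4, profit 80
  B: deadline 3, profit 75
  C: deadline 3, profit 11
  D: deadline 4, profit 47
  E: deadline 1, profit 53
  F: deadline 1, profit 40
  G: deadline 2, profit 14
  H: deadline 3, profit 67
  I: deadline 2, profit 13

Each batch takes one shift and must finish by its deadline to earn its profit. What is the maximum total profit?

Profit order: A=80 B=75 H=67 E=53 D=47 F=40 G=14 I=13 C=11
Assign: A→slot 4, B→slot 3, H→slot 2, E→slot 1, D skipped, F skipped, G skipped, I skipped, C skipped.
Slots: [1:E] [2:H] [3:B] [4:A]
Profit = 53 + 67 + 75 + 80 = 275

275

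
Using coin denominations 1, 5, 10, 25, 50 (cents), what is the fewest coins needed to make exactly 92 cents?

92 = 1×50 + 1×25 + 1×10 + 1×5 + 2×1
Total coins = 1 + 1 + 1 + 1 + 2 = 6

6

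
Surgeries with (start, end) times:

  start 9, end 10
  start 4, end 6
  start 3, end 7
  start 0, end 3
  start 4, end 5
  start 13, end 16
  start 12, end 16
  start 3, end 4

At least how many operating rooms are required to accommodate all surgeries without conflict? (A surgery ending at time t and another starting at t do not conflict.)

The answer is the maximum number of intervals overlapping at any instant.
Events (time:±→running): 0:+→1 3:-→0 3:+→1 3:+→2 4:-→1 4:+→2 4:+→3 … peak 3.

3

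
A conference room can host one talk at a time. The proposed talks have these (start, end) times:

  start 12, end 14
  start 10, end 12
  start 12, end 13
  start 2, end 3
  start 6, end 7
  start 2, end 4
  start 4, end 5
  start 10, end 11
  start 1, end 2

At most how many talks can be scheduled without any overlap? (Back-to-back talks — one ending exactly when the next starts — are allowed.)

Sorted by end: (1,2)  (2,3)  (2,4)  (4,5)  (6,7)  (10,11)  (10,12)  (12,13)  (12,14)
take (1,2); take (2,3); take (4,5); take (6,7); take (10,11); take (12,13).
Selected 6 talks.

6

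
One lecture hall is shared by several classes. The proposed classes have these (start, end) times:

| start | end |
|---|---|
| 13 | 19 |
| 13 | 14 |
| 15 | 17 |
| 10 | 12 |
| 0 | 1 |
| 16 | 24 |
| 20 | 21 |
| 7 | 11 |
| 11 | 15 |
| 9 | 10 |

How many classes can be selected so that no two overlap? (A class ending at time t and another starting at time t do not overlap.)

6

Greedy by earliest finish: after sorting by end time, pick each interval compatible with the last pick.
Sorted by end: (0,1)  (9,10)  (7,11)  (10,12)  (13,14)  (11,15)  (15,17)  (13,19)  (20,21)  (16,24)
take (0,1); take (9,10); take (10,12); take (13,14); skip (11,15); take (15,17); take (20,21).
Selected 6 classes.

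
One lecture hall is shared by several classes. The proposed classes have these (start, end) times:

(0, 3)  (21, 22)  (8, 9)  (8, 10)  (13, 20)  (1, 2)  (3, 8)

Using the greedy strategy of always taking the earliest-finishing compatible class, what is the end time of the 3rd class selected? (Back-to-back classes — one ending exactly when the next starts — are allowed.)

Greedy by earliest finish: after sorting by end time, pick each interval compatible with the last pick.
Sorted by end: (1,2)  (0,3)  (3,8)  (8,9)  (8,10)  (13,20)  (21,22)
take (1,2); skip (0,3); take (3,8); take (8,9); take (13,20); take (21,22).
Selected: (1,2) (3,8) (8,9) (13,20) (21,22)

9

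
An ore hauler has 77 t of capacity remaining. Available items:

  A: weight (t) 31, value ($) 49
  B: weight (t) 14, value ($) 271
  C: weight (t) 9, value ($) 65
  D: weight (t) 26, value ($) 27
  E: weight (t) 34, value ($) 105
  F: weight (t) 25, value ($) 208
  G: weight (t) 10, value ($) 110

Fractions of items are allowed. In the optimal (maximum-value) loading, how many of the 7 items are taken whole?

Order: B (271/14=19.36) > G (110/10=11.00) > F (208/25=8.32) > C (65/9=7.22) > E (105/34=3.09) > A (49/31=1.58) > D (27/26=1.04)
Fill: take B (14 @ 271) → take G (10 @ 110) → take F (25 @ 208) → take C (9 @ 65) → take 19/34 of E → 58.68; 77/77 used.
4 item(s) taken whole; one partial (take 19/34 of E).

4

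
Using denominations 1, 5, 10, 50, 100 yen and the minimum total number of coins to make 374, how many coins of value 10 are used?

Use the largest denomination that fits, subtract, and repeat.
374 − 3×100→74 − 1×50→24 − 2×10→4 − 4×1→0
Count of 10: 2

2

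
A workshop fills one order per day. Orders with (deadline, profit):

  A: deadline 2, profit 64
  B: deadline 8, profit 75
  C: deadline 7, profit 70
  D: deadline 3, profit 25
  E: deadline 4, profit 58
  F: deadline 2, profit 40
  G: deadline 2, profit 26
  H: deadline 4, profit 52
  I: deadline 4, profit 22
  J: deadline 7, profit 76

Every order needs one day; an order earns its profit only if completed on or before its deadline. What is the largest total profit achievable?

435

Take jobs in profit order; each goes to the latest open slot no later than its deadline.
Profit order: J=76 B=75 C=70 A=64 E=58 H=52 F=40 G=26 D=25 I=22
Assign: J→slot 7, B→slot 8, C→slot 6, A→slot 2, E→slot 4, H→slot 3, F→slot 1, G skipped, D skipped, I skipped.
Slots: [1:F] [2:A] [3:H] [4:E] [6:C] [7:J] [8:B]
Profit = 40 + 64 + 52 + 58 + 70 + 76 + 75 = 435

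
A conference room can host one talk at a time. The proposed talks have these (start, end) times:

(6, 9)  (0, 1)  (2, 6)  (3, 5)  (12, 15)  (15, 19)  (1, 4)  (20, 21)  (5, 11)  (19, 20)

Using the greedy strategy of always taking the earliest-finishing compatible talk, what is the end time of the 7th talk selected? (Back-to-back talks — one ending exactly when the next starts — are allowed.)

Order by finish time; keep every interval that doesn't clash with the previous kept one.
Sorted by end: (0,1)  (1,4)  (3,5)  (2,6)  (6,9)  (5,11)  (12,15)  (15,19)  (19,20)  (20,21)
take (0,1); take (1,4); take (6,9); skip (5,11); take (12,15); take (15,19); take (19,20); take (20,21).
Selected: (0,1) (1,4) (6,9) (12,15) (15,19) (19,20) (20,21)

21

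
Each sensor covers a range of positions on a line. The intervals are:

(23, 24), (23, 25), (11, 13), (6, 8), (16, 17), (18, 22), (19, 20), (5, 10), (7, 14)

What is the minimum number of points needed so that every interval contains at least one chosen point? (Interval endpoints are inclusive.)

5

Sort by right endpoint; whenever an interval is uncovered, place a point at its right end.
Sorted: [6,8] [5,10] [11,13] [7,14] [16,17] [19,20] [18,22] [23,24] [23,25]
{[6,8],[5,10]} hit by 8; {[11,13],[7,14]} hit by 13; {[16,17]} hit by 17; {[19,20],[18,22]} hit by 20; {[23,24],[23,25]} hit by 24.
Points: 8, 13, 17, 20, 24 (5 total).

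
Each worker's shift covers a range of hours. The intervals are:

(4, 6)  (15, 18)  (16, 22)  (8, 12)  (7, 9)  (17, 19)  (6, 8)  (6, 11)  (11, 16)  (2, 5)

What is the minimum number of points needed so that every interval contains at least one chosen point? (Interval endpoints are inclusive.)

4

Process intervals by earliest right end; each time one isn't hit yet, stab at its right endpoint.
By right end: [2,5]  [4,6]  [6,8]  [7,9]  [6,11]  [8,12]  [11,16]  [15,18]  [17,19]  [16,22]
[2,5] uncovered → point at 5; [6,8] uncovered → point at 8; [11,16] uncovered → point at 16; [17,19] uncovered → point at 19.
Points: 5, 8, 16, 19 (4 total).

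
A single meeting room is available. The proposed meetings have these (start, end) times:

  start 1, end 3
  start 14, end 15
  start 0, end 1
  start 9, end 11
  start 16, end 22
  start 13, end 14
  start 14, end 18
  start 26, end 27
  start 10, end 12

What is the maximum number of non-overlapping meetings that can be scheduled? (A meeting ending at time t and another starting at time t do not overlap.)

7

Sort by end time and greedily take each interval whose start is ≥ the last chosen end.
By end time: (0,1), (1,3), (9,11), (10,12), (13,14), (14,15), (14,18), (16,22), (26,27).
Pick (0,1); next start ≥ 1 → (1,3); next start ≥ 3 → (9,11); next start ≥ 11 → (13,14); next start ≥ 14 → (14,15); next start ≥ 15 → (16,22); next start ≥ 22 → (26,27).
Selected 7 meetings.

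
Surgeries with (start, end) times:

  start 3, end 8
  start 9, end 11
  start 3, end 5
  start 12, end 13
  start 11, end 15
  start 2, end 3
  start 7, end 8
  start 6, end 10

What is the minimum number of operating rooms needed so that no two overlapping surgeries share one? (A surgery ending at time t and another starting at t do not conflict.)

Events (time:±→running): 2:+→1 3:-→0 3:+→1 3:+→2 5:-→1 6:+→2 7:+→3 … peak 3.

3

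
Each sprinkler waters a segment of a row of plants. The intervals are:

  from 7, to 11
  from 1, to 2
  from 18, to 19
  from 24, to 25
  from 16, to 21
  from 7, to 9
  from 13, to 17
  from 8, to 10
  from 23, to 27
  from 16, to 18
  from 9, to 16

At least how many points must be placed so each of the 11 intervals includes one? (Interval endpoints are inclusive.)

5

Process intervals by earliest right end; each time one isn't hit yet, stab at its right endpoint.
By right end: [1,2]  [7,9]  [8,10]  [7,11]  [9,16]  [13,17]  [16,18]  [18,19]  [16,21]  [24,25]  [23,27]
[1,2] uncovered → point at 2; [7,9] uncovered → point at 9; [13,17] uncovered → point at 17; [18,19] uncovered → point at 19; [24,25] uncovered → point at 25.
Points: 2, 9, 17, 19, 25 (5 total).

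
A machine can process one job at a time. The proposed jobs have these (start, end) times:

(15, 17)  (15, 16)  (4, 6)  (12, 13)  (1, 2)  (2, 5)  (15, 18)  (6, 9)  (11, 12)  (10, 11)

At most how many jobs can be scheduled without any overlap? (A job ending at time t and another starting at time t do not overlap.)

7

Sort by end time and greedily take each interval whose start is ≥ the last chosen end.
By end time: (1,2), (2,5), (4,6), (6,9), (10,11), (11,12), (12,13), (15,16), (15,17), (15,18).
Pick (1,2); next start ≥ 2 → (2,5); next start ≥ 5 → (6,9); next start ≥ 9 → (10,11); next start ≥ 11 → (11,12); next start ≥ 12 → (12,13); next start ≥ 13 → (15,16).
Selected 7 jobs.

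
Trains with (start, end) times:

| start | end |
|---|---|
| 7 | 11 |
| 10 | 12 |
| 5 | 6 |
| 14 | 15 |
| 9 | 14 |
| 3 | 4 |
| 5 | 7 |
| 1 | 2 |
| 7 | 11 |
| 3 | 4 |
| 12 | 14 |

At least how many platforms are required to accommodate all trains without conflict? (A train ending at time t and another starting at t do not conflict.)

Events (time:±→running): 1:+→1 2:-→0 3:+→1 3:+→2 4:-→1 4:-→0 5:+→1 5:+→2 6:-→1 7:-→0 7:+→1 7:+→2 9:+→3 10:+→4 … peak 4.

4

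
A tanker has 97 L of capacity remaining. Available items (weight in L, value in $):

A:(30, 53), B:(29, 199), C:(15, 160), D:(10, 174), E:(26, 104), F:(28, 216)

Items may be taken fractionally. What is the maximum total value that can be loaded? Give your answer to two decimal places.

809.00

Greedy by value/weight ratio, highest first.
Ratios (sorted): D 17.40, C 10.67, F 7.71, B 6.86, E 4.00, A 1.77
take D (10 @ 174); take C (15 @ 160); take F (28 @ 216); take B (29 @ 199); take 15/26 of E → 60.00. Capacity used 97/97.
Total value = 809.00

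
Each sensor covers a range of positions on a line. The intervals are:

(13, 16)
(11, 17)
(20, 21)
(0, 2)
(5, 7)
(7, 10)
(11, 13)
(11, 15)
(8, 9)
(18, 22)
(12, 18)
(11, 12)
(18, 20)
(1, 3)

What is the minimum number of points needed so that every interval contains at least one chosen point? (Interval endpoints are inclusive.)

6

Process intervals by earliest right end; each time one isn't hit yet, stab at its right endpoint.
Sorted: [0,2] [1,3] [5,7] [8,9] [7,10] [11,12] [11,13] [11,15] [13,16] [11,17] [12,18] [18,20] [20,21] [18,22]
{[0,2],[1,3]} hit by 2; {[5,7]} hit by 7; {[8,9],[7,10]} hit by 9; {[11,12],[11,13],[11,15]} hit by 12; {[13,16],[11,17],[12,18]} hit by 16; {[18,20],[20,21],[18,22]} hit by 20.
Points: 2, 7, 9, 12, 16, 20 (6 total).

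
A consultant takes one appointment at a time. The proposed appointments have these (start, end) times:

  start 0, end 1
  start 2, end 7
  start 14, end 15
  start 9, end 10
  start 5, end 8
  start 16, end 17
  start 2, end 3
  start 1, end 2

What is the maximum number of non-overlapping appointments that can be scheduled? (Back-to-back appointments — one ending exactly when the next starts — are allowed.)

7

By end time: (0,1), (1,2), (2,3), (2,7), (5,8), (9,10), (14,15), (16,17).
Pick (0,1); next start ≥ 1 → (1,2); next start ≥ 2 → (2,3); next start ≥ 3 → (5,8); next start ≥ 8 → (9,10); next start ≥ 10 → (14,15); next start ≥ 15 → (16,17).
Selected 7 appointments.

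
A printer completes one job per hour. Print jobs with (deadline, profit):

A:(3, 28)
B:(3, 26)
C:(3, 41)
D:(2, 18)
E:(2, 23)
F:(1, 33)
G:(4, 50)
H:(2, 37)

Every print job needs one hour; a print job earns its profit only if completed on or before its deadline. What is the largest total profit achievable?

Take jobs in profit order; each goes to the latest open slot no later than its deadline.
By profit: G(d4,50), C(d3,41), H(d2,37), F(d1,33), A(d3,28), B(d3,26), E(d2,23), D(d2,18)
G→slot 4; C→slot 3; H→slot 2; F→slot 1; A skipped; B skipped; E skipped; D skipped.
Profit = 33 + 37 + 41 + 50 = 161

161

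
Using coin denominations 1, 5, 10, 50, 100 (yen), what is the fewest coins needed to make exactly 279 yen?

10

279 = 2×100 + 1×50 + 2×10 + 1×5 + 4×1
Total coins = 2 + 1 + 2 + 1 + 4 = 10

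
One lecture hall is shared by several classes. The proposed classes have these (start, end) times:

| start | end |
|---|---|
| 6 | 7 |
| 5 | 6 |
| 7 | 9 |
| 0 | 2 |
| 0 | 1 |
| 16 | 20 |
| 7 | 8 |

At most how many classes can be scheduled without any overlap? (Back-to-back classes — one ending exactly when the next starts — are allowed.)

5

Order by finish time; keep every interval that doesn't clash with the previous kept one.
Sorted by end: (0,1)  (0,2)  (5,6)  (6,7)  (7,8)  (7,9)  (16,20)
take (0,1); skip (0,2); take (5,6); take (6,7); take (7,8); skip (7,9); take (16,20).
Selected 5 classes.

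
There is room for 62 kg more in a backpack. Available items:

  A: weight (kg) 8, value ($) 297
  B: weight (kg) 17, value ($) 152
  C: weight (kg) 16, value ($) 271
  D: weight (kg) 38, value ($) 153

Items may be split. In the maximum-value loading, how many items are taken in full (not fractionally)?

3

Greedy by value/weight ratio, highest first.
Ratios (sorted): A 37.12, C 16.94, B 8.94, D 4.03
take A (8 @ 297); take C (16 @ 271); take B (17 @ 152); take 21/38 of D → 84.55. Capacity used 62/62.
3 item(s) taken whole; one partial (take 21/38 of D).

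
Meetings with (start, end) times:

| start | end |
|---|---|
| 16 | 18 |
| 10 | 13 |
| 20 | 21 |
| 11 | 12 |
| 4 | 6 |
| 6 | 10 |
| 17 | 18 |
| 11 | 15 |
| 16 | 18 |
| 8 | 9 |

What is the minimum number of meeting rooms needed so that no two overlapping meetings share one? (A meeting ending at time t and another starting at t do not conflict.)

3

The answer is the maximum number of intervals overlapping at any instant.
Events (time:±→running): 4:+→1 6:-→0 6:+→1 8:+→2 9:-→1 10:-→0 10:+→1 11:+→2 11:+→3 … peak 3.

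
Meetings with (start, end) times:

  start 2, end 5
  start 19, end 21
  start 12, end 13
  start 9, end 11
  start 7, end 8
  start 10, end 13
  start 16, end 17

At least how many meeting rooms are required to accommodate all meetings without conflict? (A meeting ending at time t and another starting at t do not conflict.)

2

Count concurrent intervals with a sweep; the peak is the room count.
Events (time:±→running): 2:+→1 5:-→0 7:+→1 8:-→0 9:+→1 10:+→2 … peak 2.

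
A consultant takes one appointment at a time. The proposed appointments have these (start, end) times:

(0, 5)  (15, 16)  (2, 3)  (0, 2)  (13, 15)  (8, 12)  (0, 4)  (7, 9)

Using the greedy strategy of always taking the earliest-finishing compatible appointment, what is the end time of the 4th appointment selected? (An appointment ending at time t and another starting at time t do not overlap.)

Order by finish time; keep every interval that doesn't clash with the previous kept one.
By end time: (0,2), (2,3), (0,4), (0,5), (7,9), (8,12), (13,15), (15,16).
Pick (0,2); next start ≥ 2 → (2,3); next start ≥ 3 → (7,9); next start ≥ 9 → (13,15); next start ≥ 15 → (15,16).
Selected: (0,2) (2,3) (7,9) (13,15) (15,16)

15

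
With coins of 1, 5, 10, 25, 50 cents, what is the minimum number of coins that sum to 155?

4

155 = 3×50 + 1×5
Total coins = 3 + 1 = 4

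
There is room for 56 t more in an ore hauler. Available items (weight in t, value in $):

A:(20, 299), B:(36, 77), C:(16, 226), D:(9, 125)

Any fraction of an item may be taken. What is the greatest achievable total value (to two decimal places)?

673.53

Sort by value per unit weight and fill in that order.
Ratios (sorted): A 14.95, C 14.12, D 13.89, B 2.14
take A (20 @ 299); take C (16 @ 226); take D (9 @ 125); take 11/36 of B → 23.53. Capacity used 56/56.
Total value = 673.53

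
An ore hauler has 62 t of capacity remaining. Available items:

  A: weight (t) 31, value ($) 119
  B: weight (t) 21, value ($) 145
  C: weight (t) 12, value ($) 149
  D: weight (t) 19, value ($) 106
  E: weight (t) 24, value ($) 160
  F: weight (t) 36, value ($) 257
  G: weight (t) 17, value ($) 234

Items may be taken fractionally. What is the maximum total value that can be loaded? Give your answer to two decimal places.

618.58

Ratios (sorted): G 13.76, C 12.42, F 7.14, B 6.90, E 6.67, D 5.58, A 3.84
take G (17 @ 234); take C (12 @ 149); take 33/36 of F → 235.58. Capacity used 62/62.
Total value = 618.58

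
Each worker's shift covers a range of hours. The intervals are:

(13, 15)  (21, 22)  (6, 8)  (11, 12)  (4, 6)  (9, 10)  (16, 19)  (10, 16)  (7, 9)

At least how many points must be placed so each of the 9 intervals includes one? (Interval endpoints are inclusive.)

By right end: [4,6]  [6,8]  [7,9]  [9,10]  [11,12]  [13,15]  [10,16]  [16,19]  [21,22]
[4,6] uncovered → point at 6; [7,9] uncovered → point at 9; [11,12] uncovered → point at 12; [13,15] uncovered → point at 15; [16,19] uncovered → point at 19; [21,22] uncovered → point at 22.
Points: 6, 9, 12, 15, 19, 22 (6 total).

6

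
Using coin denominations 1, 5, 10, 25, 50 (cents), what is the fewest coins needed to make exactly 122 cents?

6

Use the largest denomination that fits, subtract, and repeat.
122 − 2×50→22 − 2×10→2 − 2×1→0
Total coins = 2 + 2 + 2 = 6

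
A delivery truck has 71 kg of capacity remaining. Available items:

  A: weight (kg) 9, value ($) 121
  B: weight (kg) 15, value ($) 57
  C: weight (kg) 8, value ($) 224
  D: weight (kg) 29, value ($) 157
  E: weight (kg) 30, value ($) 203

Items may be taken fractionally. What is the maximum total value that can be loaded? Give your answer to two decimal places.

Sort by value per unit weight and fill in that order.
Ratios (sorted): C 28.00, A 13.44, E 6.77, D 5.41, B 3.80
take C (8 @ 224); take A (9 @ 121); take E (30 @ 203); take 24/29 of D → 129.93. Capacity used 71/71.
Total value = 677.93

677.93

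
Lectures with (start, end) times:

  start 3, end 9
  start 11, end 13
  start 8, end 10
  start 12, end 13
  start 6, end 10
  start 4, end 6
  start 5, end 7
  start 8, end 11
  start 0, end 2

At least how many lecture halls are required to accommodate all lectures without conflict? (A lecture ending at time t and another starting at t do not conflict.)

Events (time:±→running): 0:+→1 2:-→0 3:+→1 4:+→2 5:+→3 6:-→2 6:+→3 7:-→2 8:+→3 8:+→4 … peak 4.

4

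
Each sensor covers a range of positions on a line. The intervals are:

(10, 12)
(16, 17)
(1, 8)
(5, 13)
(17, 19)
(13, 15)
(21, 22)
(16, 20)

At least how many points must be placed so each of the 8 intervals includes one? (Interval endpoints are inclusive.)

5

Sort by right endpoint; whenever an interval is uncovered, place a point at its right end.
By right end: [1,8]  [10,12]  [5,13]  [13,15]  [16,17]  [17,19]  [16,20]  [21,22]
[1,8] uncovered → point at 8; [10,12] uncovered → point at 12; [13,15] uncovered → point at 15; [16,17] uncovered → point at 17; [21,22] uncovered → point at 22.
Points: 8, 12, 15, 17, 22 (5 total).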